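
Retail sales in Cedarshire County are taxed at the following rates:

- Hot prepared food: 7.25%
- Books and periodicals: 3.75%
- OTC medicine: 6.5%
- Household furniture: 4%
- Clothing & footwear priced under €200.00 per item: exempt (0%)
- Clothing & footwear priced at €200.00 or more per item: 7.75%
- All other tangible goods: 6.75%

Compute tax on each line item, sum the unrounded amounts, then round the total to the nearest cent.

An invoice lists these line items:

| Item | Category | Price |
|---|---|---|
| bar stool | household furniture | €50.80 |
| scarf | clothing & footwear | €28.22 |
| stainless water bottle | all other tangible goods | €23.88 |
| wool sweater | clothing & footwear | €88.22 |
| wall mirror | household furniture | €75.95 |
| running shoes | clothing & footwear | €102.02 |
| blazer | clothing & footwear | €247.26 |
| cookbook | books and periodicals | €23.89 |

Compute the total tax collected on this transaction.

Bar stool €50.80: household furniture → 4% → €2.032
Scarf €28.22: clothing & footwear, under €200.00 → 0% → €0.00
Stainless water bottle €23.88: all other tangible goods → 6.75% → €1.6119
Wool sweater €88.22: clothing & footwear, under €200.00 → 0% → €0.00
Wall mirror €75.95: household furniture → 4% → €3.038
Running shoes €102.02: clothing & footwear, under €200.00 → 0% → €0.00
Blazer €247.26: clothing & footwear, €200.00 or more → 7.75% → €19.16265
Cookbook €23.89: books and periodicals → 3.75% → €0.895875
Unrounded tax sum = €26.740425 → €26.74

€26.74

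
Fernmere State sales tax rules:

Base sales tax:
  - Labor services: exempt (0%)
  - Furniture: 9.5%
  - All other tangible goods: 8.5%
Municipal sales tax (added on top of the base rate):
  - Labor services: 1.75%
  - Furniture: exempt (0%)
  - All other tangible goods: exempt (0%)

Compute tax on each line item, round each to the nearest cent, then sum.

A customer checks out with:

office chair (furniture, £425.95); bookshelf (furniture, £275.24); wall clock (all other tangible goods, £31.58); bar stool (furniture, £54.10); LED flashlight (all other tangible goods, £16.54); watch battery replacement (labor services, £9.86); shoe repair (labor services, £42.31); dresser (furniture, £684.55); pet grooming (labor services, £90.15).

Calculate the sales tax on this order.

Office chair £425.95: furniture → 9.5% + 0% municipal = 9.5% → £40.47
Bookshelf £275.24: furniture → 9.5% + 0% municipal = 9.5% → £26.15
Wall clock £31.58: all other tangible goods → 8.5% + 0% municipal = 8.5% → £2.68
Bar stool £54.10: furniture → 9.5% + 0% municipal = 9.5% → £5.14
LED flashlight £16.54: all other tangible goods → 8.5% + 0% municipal = 8.5% → £1.41
Watch battery replacement £9.86: labor services → 0% + 1.75% municipal = 1.75% → £0.17
Shoe repair £42.31: labor services → 0% + 1.75% municipal = 1.75% → £0.74
Dresser £684.55: furniture → 9.5% + 0% municipal = 9.5% → £65.03
Pet grooming £90.15: labor services → 0% + 1.75% municipal = 1.75% → £1.58
Total tax = £40.47 + £26.15 + £2.68 + £5.14 + £1.41 + £0.17 + £0.74 + £65.03 + £1.58 = £143.37

£143.37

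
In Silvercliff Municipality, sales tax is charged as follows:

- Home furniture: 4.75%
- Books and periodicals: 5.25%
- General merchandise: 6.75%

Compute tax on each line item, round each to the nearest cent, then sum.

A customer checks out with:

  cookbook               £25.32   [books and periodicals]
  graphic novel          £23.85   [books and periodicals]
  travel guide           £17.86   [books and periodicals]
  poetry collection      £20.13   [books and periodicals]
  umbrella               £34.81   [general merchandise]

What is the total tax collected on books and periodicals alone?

Cookbook £25.32: books and periodicals → 5.25% → £1.33
Graphic novel £23.85: books and periodicals → 5.25% → £1.25
Travel guide £17.86: books and periodicals → 5.25% → £0.94
Poetry collection £20.13: books and periodicals → 5.25% → £1.06
Tax on books and periodicals = £1.33 + £1.25 + £0.94 + £1.06 = £4.58

£4.58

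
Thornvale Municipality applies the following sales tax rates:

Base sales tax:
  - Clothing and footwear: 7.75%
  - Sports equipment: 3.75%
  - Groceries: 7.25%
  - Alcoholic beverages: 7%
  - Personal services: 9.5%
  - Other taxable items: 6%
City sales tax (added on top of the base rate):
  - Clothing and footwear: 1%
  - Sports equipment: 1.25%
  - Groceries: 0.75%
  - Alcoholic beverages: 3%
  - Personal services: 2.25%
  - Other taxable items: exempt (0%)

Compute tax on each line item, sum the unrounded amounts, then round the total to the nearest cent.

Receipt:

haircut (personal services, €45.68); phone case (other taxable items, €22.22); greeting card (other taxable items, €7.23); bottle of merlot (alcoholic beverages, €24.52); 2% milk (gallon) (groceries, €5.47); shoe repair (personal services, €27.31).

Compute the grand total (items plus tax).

€145.66

Haircut €45.68: personal services → 9.5% + 2.25% city = 11.75% → €5.3674
Phone case €22.22: other taxable items → 6% + 0% city = 6% → €1.3332
Greeting card €7.23: other taxable items → 6% + 0% city = 6% → €0.4338
Bottle of merlot €24.52: alcoholic beverages → 7% + 3% city = 10% → €2.452
2% milk (gallon) €5.47: groceries → 7.25% + 0.75% city = 8% → €0.4376
Shoe repair €27.31: personal services → 9.5% + 2.25% city = 11.75% → €3.208925
Subtotal = €132.43; unrounded tax = €13.232925 → €13.23; total due = €145.66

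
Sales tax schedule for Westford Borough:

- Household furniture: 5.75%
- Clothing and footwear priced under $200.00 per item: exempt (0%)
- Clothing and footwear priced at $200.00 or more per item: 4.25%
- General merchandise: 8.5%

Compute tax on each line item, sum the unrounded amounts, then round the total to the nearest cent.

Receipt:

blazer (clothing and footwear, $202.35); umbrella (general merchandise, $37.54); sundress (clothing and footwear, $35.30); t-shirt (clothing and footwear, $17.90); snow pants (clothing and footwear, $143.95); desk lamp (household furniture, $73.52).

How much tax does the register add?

$16.02

Blazer $202.35: clothing and footwear, $200.00 or more → 4.25% → $8.599875
Umbrella $37.54: general merchandise → 8.5% → $3.1909
Sundress $35.30: clothing and footwear, under $200.00 → 0% → $0.00
T-shirt $17.90: clothing and footwear, under $200.00 → 0% → $0.00
Snow pants $143.95: clothing and footwear, under $200.00 → 0% → $0.00
Desk lamp $73.52: household furniture → 5.75% → $4.2274
Unrounded tax sum = $16.018175 → $16.02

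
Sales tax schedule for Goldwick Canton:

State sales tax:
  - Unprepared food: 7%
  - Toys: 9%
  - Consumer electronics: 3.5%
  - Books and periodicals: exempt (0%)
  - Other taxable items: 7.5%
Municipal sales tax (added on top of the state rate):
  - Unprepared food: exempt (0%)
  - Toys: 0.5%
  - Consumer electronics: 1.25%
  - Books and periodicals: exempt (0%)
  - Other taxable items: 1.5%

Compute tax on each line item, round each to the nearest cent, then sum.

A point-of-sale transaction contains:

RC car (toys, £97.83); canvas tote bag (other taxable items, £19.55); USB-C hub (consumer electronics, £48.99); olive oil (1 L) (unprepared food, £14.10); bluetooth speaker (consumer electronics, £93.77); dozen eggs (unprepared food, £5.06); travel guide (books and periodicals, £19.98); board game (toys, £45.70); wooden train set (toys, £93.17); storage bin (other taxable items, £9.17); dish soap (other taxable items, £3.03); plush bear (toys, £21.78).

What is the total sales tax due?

RC car £97.83: toys → 9% + 0.5% municipal = 9.5% → £9.29
Canvas tote bag £19.55: other taxable items → 7.5% + 1.5% municipal = 9% → £1.76
USB-C hub £48.99: consumer electronics → 3.5% + 1.25% municipal = 4.75% → £2.33
Olive oil (1 L) £14.10: unprepared food → 7% + 0% municipal = 7% → £0.99
Bluetooth speaker £93.77: consumer electronics → 3.5% + 1.25% municipal = 4.75% → £4.45
Dozen eggs £5.06: unprepared food → 7% + 0% municipal = 7% → £0.35
Travel guide £19.98: books and periodicals → 0% + 0% municipal = 0% → £0.00
Board game £45.70: toys → 9% + 0.5% municipal = 9.5% → £4.34
Wooden train set £93.17: toys → 9% + 0.5% municipal = 9.5% → £8.85
Storage bin £9.17: other taxable items → 7.5% + 1.5% municipal = 9% → £0.83
Dish soap £3.03: other taxable items → 7.5% + 1.5% municipal = 9% → £0.27
Plush bear £21.78: toys → 9% + 0.5% municipal = 9.5% → £2.07
Total tax = £9.29 + £1.76 + £2.33 + £0.99 + £4.45 + £0.35 + £4.34 + £8.85 + £0.83 + £0.27 + £2.07 = £35.53

£35.53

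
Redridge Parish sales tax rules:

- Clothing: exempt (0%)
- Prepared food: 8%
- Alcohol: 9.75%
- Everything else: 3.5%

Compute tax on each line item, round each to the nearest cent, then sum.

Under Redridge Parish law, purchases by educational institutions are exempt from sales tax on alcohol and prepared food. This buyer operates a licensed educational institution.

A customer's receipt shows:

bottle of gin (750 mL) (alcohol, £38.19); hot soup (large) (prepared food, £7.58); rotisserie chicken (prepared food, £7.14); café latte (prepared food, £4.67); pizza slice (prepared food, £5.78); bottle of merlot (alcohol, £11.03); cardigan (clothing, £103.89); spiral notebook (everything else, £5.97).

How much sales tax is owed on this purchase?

Bottle of gin (750 mL) £38.19: alcohol, buyer-exempt → 0% → £0.00
Hot soup (large) £7.58: prepared food, buyer-exempt → 0% → £0.00
Rotisserie chicken £7.14: prepared food, buyer-exempt → 0% → £0.00
Café latte £4.67: prepared food, buyer-exempt → 0% → £0.00
Pizza slice £5.78: prepared food, buyer-exempt → 0% → £0.00
Bottle of merlot £11.03: alcohol, buyer-exempt → 0% → £0.00
Cardigan £103.89: clothing → 0% → £0.00
Spiral notebook £5.97: everything else → 3.5% → £0.21
Total tax = £0.21

£0.21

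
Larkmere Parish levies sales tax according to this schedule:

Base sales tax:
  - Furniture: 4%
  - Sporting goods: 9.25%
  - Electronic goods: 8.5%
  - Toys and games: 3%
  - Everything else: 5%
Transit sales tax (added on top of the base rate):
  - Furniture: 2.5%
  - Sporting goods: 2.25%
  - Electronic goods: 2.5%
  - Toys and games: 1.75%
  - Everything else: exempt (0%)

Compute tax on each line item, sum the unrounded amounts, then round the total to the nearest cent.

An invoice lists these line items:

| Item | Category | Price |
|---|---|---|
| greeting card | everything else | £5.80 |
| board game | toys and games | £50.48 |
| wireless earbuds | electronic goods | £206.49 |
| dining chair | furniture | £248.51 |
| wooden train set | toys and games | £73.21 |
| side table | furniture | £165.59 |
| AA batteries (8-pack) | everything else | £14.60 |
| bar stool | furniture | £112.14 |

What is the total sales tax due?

£63.81

Greeting card £5.80: everything else → 5% + 0% transit = 5% → £0.29
Board game £50.48: toys and games → 3% + 1.75% transit = 4.75% → £2.3978
Wireless earbuds £206.49: electronic goods → 8.5% + 2.5% transit = 11% → £22.7139
Dining chair £248.51: furniture → 4% + 2.5% transit = 6.5% → £16.15315
Wooden train set £73.21: toys and games → 3% + 1.75% transit = 4.75% → £3.477475
Side table £165.59: furniture → 4% + 2.5% transit = 6.5% → £10.76335
AA batteries (8-pack) £14.60: everything else → 5% + 0% transit = 5% → £0.73
Bar stool £112.14: furniture → 4% + 2.5% transit = 6.5% → £7.2891
Unrounded tax sum = £63.814775 → £63.81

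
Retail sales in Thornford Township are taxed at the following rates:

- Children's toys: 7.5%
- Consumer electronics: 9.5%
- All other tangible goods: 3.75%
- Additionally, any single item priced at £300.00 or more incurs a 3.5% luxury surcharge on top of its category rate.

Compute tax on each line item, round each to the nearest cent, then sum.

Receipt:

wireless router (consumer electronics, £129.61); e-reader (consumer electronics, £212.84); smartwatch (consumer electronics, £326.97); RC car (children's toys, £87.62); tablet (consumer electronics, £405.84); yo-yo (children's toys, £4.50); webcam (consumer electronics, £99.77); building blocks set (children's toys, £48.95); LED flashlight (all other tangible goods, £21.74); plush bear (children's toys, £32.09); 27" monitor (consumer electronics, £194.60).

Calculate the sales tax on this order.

Wireless router £129.61: consumer electronics → 9.5% → £12.31
E-reader £212.84: consumer electronics → 9.5% → £20.22
Smartwatch £326.97: consumer electronics → 9.5% + 3.5% surcharge = 13% → £42.51
RC car £87.62: children's toys → 7.5% → £6.57
Tablet £405.84: consumer electronics → 9.5% + 3.5% surcharge = 13% → £52.76
Yo-yo £4.50: children's toys → 7.5% → £0.34
Webcam £99.77: consumer electronics → 9.5% → £9.48
Building blocks set £48.95: children's toys → 7.5% → £3.67
LED flashlight £21.74: all other tangible goods → 3.75% → £0.82
Plush bear £32.09: children's toys → 7.5% → £2.41
27" monitor £194.60: consumer electronics → 9.5% → £18.49
Total tax = £12.31 + £20.22 + £42.51 + £6.57 + £52.76 + £0.34 + £9.48 + £3.67 + £0.82 + £2.41 + £18.49 = £169.58

£169.58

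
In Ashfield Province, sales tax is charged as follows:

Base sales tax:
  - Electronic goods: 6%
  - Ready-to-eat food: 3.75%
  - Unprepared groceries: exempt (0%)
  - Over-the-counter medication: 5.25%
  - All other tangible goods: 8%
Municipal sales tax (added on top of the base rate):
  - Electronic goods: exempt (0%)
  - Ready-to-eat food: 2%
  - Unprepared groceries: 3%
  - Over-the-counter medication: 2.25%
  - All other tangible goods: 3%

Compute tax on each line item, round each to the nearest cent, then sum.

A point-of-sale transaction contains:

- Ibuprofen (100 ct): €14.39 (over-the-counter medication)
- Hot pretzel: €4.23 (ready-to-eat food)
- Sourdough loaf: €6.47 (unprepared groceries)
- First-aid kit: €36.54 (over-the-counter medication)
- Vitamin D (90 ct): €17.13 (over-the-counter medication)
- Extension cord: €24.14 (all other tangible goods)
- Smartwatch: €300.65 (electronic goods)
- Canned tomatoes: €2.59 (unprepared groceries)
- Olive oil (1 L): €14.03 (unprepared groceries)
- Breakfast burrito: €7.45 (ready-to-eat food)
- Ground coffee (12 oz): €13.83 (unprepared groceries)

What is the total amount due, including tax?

Ibuprofen (100 ct) €14.39: over-the-counter medication → 5.25% + 2.25% municipal = 7.5% → €1.08
Hot pretzel €4.23: ready-to-eat food → 3.75% + 2% municipal = 5.75% → €0.24
Sourdough loaf €6.47: unprepared groceries → 0% + 3% municipal = 3% → €0.19
First-aid kit €36.54: over-the-counter medication → 5.25% + 2.25% municipal = 7.5% → €2.74
Vitamin D (90 ct) €17.13: over-the-counter medication → 5.25% + 2.25% municipal = 7.5% → €1.28
Extension cord €24.14: all other tangible goods → 8% + 3% municipal = 11% → €2.66
Smartwatch €300.65: electronic goods → 6% + 0% municipal = 6% → €18.04
Canned tomatoes €2.59: unprepared groceries → 0% + 3% municipal = 3% → €0.08
Olive oil (1 L) €14.03: unprepared groceries → 0% + 3% municipal = 3% → €0.42
Breakfast burrito €7.45: ready-to-eat food → 3.75% + 2% municipal = 5.75% → €0.43
Ground coffee (12 oz) €13.83: unprepared groceries → 0% + 3% municipal = 3% → €0.41
Subtotal = €441.45; tax = €27.57; total due = €469.02

€469.02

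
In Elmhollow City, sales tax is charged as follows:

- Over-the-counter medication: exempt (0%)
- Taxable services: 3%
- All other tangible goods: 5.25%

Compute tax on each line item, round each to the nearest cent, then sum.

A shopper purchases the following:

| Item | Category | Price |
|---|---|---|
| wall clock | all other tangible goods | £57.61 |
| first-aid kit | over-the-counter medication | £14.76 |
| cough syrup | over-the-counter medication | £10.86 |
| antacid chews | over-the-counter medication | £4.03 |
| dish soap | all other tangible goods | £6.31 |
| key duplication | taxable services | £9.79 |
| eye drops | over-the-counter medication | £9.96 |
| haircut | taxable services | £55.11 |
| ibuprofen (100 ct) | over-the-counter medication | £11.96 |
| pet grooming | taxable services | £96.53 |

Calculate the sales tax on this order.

Wall clock £57.61: all other tangible goods → 5.25% → £3.02
First-aid kit £14.76: over-the-counter medication → 0% → £0.00
Cough syrup £10.86: over-the-counter medication → 0% → £0.00
Antacid chews £4.03: over-the-counter medication → 0% → £0.00
Dish soap £6.31: all other tangible goods → 5.25% → £0.33
Key duplication £9.79: taxable services → 3% → £0.29
Eye drops £9.96: over-the-counter medication → 0% → £0.00
Haircut £55.11: taxable services → 3% → £1.65
Ibuprofen (100 ct) £11.96: over-the-counter medication → 0% → £0.00
Pet grooming £96.53: taxable services → 3% → £2.90
Total tax = £3.02 + £0.33 + £0.29 + £1.65 + £2.90 = £8.19

£8.19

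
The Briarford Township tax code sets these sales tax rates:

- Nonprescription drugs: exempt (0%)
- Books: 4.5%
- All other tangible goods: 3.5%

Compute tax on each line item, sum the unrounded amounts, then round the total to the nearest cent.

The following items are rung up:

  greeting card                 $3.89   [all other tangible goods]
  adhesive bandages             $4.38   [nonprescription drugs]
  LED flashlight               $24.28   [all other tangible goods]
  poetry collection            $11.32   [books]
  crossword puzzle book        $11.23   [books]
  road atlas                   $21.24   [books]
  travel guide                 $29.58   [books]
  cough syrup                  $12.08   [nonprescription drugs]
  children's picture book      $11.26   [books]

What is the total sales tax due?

Greeting card $3.89: all other tangible goods → 3.5% → $0.13615
Adhesive bandages $4.38: nonprescription drugs → 0% → $0.00
LED flashlight $24.28: all other tangible goods → 3.5% → $0.8498
Poetry collection $11.32: books → 4.5% → $0.5094
Crossword puzzle book $11.23: books → 4.5% → $0.50535
Road atlas $21.24: books → 4.5% → $0.9558
Travel guide $29.58: books → 4.5% → $1.3311
Cough syrup $12.08: nonprescription drugs → 0% → $0.00
Children's picture book $11.26: books → 4.5% → $0.5067
Unrounded tax sum = $4.7943 → $4.79

$4.79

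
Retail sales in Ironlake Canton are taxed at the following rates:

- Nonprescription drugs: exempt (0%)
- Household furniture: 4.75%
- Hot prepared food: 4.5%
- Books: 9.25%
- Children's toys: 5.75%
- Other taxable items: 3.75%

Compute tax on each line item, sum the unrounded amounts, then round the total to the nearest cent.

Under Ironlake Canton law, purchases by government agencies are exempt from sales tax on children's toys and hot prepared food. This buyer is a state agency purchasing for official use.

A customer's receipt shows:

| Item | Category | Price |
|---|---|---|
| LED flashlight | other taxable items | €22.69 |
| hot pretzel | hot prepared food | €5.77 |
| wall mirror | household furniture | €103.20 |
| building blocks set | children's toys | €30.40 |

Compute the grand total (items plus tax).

LED flashlight €22.69: other taxable items → 3.75% → €0.850875
Hot pretzel €5.77: hot prepared food, buyer-exempt → 0% → €0.00
Wall mirror €103.20: household furniture → 4.75% → €4.902
Building blocks set €30.40: children's toys, buyer-exempt → 0% → €0.00
Subtotal = €162.06; unrounded tax = €5.752875 → €5.75; total due = €167.81

€167.81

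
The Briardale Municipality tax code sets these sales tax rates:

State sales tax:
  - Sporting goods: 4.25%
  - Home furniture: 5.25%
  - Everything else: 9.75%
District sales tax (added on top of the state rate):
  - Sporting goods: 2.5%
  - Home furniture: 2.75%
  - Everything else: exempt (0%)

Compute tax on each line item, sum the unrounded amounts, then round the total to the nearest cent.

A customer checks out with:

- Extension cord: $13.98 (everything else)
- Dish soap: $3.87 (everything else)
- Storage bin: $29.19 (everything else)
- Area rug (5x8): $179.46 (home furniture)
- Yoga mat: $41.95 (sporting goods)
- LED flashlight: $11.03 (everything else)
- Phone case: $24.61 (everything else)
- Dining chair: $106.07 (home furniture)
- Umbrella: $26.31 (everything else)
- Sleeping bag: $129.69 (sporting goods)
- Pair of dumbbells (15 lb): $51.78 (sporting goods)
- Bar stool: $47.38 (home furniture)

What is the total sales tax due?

$52.34

Extension cord $13.98: everything else → 9.75% + 0% district = 9.75% → $1.36305
Dish soap $3.87: everything else → 9.75% + 0% district = 9.75% → $0.377325
Storage bin $29.19: everything else → 9.75% + 0% district = 9.75% → $2.846025
Area rug (5x8) $179.46: home furniture → 5.25% + 2.75% district = 8% → $14.3568
Yoga mat $41.95: sporting goods → 4.25% + 2.5% district = 6.75% → $2.831625
LED flashlight $11.03: everything else → 9.75% + 0% district = 9.75% → $1.075425
Phone case $24.61: everything else → 9.75% + 0% district = 9.75% → $2.399475
Dining chair $106.07: home furniture → 5.25% + 2.75% district = 8% → $8.4856
Umbrella $26.31: everything else → 9.75% + 0% district = 9.75% → $2.565225
Sleeping bag $129.69: sporting goods → 4.25% + 2.5% district = 6.75% → $8.754075
Pair of dumbbells (15 lb) $51.78: sporting goods → 4.25% + 2.5% district = 6.75% → $3.49515
Bar stool $47.38: home furniture → 5.25% + 2.75% district = 8% → $3.7904
Unrounded tax sum = $52.340175 → $52.34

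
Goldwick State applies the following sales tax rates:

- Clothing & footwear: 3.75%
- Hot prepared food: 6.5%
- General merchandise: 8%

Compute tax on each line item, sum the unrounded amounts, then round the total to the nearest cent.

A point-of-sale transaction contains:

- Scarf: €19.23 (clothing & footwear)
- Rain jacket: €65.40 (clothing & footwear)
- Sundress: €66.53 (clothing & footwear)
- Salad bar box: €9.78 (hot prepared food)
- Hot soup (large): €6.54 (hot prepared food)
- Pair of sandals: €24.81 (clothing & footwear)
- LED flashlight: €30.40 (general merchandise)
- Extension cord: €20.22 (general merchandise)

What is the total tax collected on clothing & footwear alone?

€6.60

Scarf €19.23: clothing & footwear → 3.75% → €0.721125
Rain jacket €65.40: clothing & footwear → 3.75% → €2.4525
Sundress €66.53: clothing & footwear → 3.75% → €2.494875
Pair of sandals €24.81: clothing & footwear → 3.75% → €0.930375
Tax on clothing & footwear: unrounded sum = €6.598875 → €6.60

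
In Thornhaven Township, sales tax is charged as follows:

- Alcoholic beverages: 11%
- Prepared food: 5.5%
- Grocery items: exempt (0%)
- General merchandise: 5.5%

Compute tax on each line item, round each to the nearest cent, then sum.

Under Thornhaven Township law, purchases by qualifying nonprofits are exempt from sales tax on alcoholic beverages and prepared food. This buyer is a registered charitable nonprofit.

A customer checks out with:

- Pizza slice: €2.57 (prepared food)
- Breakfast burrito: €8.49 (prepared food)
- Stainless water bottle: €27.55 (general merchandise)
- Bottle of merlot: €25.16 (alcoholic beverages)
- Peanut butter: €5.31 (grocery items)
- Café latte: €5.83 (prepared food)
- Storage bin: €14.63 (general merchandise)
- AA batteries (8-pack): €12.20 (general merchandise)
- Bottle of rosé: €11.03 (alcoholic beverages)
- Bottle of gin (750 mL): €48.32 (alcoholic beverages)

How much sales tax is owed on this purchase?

Pizza slice €2.57: prepared food, buyer-exempt → 0% → €0.00
Breakfast burrito €8.49: prepared food, buyer-exempt → 0% → €0.00
Stainless water bottle €27.55: general merchandise → 5.5% → €1.52
Bottle of merlot €25.16: alcoholic beverages, buyer-exempt → 0% → €0.00
Peanut butter €5.31: grocery items → 0% → €0.00
Café latte €5.83: prepared food, buyer-exempt → 0% → €0.00
Storage bin €14.63: general merchandise → 5.5% → €0.80
AA batteries (8-pack) €12.20: general merchandise → 5.5% → €0.67
Bottle of rosé €11.03: alcoholic beverages, buyer-exempt → 0% → €0.00
Bottle of gin (750 mL) €48.32: alcoholic beverages, buyer-exempt → 0% → €0.00
Total tax = €1.52 + €0.80 + €0.67 = €2.99

€2.99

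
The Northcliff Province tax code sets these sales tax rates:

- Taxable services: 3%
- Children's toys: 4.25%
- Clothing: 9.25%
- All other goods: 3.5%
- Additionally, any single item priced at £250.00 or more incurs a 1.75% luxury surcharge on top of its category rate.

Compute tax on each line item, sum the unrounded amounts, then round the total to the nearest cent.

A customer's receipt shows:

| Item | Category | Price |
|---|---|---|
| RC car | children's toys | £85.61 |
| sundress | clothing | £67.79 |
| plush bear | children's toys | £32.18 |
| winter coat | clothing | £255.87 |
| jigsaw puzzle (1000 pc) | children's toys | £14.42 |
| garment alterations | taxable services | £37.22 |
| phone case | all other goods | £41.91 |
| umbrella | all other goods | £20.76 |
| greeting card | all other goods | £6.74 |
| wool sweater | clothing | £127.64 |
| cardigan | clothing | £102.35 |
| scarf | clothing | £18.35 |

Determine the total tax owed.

RC car £85.61: children's toys → 4.25% → £3.638425
Sundress £67.79: clothing → 9.25% → £6.270575
Plush bear £32.18: children's toys → 4.25% → £1.36765
Winter coat £255.87: clothing → 9.25% + 1.75% surcharge = 11% → £28.1457
Jigsaw puzzle (1000 pc) £14.42: children's toys → 4.25% → £0.61285
Garment alterations £37.22: taxable services → 3% → £1.1166
Phone case £41.91: all other goods → 3.5% → £1.46685
Umbrella £20.76: all other goods → 3.5% → £0.7266
Greeting card £6.74: all other goods → 3.5% → £0.2359
Wool sweater £127.64: clothing → 9.25% → £11.8067
Cardigan £102.35: clothing → 9.25% → £9.467375
Scarf £18.35: clothing → 9.25% → £1.697375
Unrounded tax sum = £66.5526 → £66.55

£66.55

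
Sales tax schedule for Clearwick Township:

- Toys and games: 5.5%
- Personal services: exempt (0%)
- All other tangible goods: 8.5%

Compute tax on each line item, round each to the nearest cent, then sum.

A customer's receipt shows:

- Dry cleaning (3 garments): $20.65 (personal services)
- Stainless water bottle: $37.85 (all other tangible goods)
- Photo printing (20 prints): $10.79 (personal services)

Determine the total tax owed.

$3.22

Dry cleaning (3 garments) $20.65: personal services → 0% → $0.00
Stainless water bottle $37.85: all other tangible goods → 8.5% → $3.22
Photo printing (20 prints) $10.79: personal services → 0% → $0.00
Total tax = $3.22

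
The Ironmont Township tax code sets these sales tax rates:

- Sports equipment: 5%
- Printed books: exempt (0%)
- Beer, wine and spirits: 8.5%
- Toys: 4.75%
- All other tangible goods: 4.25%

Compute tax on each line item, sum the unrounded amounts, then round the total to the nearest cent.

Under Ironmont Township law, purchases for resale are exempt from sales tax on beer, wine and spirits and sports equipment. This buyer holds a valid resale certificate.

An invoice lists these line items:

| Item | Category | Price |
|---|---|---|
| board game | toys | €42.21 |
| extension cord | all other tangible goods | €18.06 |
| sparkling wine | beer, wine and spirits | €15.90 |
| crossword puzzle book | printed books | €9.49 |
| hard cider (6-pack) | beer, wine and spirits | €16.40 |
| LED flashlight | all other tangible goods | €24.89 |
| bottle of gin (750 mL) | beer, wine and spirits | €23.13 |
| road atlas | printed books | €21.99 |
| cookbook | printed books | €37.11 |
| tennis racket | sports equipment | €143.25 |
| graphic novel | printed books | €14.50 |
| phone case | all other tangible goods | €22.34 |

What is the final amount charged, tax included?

€394.05

Board game €42.21: toys → 4.75% → €2.004975
Extension cord €18.06: all other tangible goods → 4.25% → €0.76755
Sparkling wine €15.90: beer, wine and spirits, buyer-exempt → 0% → €0.00
Crossword puzzle book €9.49: printed books → 0% → €0.00
Hard cider (6-pack) €16.40: beer, wine and spirits, buyer-exempt → 0% → €0.00
LED flashlight €24.89: all other tangible goods → 4.25% → €1.057825
Bottle of gin (750 mL) €23.13: beer, wine and spirits, buyer-exempt → 0% → €0.00
Road atlas €21.99: printed books → 0% → €0.00
Cookbook €37.11: printed books → 0% → €0.00
Tennis racket €143.25: sports equipment, buyer-exempt → 0% → €0.00
Graphic novel €14.50: printed books → 0% → €0.00
Phone case €22.34: all other tangible goods → 4.25% → €0.94945
Subtotal = €389.27; unrounded tax = €4.7798 → €4.78; total due = €394.05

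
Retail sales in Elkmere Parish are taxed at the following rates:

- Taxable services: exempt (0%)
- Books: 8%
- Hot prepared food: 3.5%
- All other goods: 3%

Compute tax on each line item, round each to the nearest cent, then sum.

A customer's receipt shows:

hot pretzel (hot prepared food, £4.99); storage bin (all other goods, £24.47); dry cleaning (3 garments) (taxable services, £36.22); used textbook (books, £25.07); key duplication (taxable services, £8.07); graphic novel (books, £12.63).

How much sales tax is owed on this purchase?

£3.92

Hot pretzel £4.99: hot prepared food → 3.5% → £0.17
Storage bin £24.47: all other goods → 3% → £0.73
Dry cleaning (3 garments) £36.22: taxable services → 0% → £0.00
Used textbook £25.07: books → 8% → £2.01
Key duplication £8.07: taxable services → 0% → £0.00
Graphic novel £12.63: books → 8% → £1.01
Total tax = £0.17 + £0.73 + £2.01 + £1.01 = £3.92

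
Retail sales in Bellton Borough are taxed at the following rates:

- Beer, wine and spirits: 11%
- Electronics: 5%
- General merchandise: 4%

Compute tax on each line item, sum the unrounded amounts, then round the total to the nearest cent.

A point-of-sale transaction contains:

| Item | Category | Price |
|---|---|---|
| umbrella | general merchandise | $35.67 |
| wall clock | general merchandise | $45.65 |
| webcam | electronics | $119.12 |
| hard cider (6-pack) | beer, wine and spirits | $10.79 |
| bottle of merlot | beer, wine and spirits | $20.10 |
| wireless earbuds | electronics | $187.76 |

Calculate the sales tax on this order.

$21.99

Umbrella $35.67: general merchandise → 4% → $1.4268
Wall clock $45.65: general merchandise → 4% → $1.826
Webcam $119.12: electronics → 5% → $5.956
Hard cider (6-pack) $10.79: beer, wine and spirits → 11% → $1.1869
Bottle of merlot $20.10: beer, wine and spirits → 11% → $2.211
Wireless earbuds $187.76: electronics → 5% → $9.388
Unrounded tax sum = $21.9947 → $21.99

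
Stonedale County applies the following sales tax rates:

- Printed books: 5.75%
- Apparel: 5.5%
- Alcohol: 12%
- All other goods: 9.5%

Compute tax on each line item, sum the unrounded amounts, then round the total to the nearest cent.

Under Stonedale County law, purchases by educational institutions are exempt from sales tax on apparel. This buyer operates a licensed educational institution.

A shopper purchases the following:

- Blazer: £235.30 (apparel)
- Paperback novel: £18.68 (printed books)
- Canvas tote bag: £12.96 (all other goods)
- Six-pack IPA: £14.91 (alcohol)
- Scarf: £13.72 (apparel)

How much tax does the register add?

Blazer £235.30: apparel, buyer-exempt → 0% → £0.00
Paperback novel £18.68: printed books → 5.75% → £1.0741
Canvas tote bag £12.96: all other goods → 9.5% → £1.2312
Six-pack IPA £14.91: alcohol → 12% → £1.7892
Scarf £13.72: apparel, buyer-exempt → 0% → £0.00
Unrounded tax sum = £4.0945 → £4.09

£4.09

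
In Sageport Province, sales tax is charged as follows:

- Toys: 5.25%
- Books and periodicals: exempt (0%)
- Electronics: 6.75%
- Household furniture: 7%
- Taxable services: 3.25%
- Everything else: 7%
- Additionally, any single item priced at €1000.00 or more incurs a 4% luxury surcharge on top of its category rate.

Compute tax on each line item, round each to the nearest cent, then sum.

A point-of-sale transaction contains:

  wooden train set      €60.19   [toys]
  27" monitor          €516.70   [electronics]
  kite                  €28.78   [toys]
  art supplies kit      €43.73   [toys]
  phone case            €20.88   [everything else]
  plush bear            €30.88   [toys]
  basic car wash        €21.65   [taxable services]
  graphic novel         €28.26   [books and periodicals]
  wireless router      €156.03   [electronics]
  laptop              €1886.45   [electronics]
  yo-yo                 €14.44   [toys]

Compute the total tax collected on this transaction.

Wooden train set €60.19: toys → 5.25% → €3.16
27" monitor €516.70: electronics → 6.75% → €34.88
Kite €28.78: toys → 5.25% → €1.51
Art supplies kit €43.73: toys → 5.25% → €2.30
Phone case €20.88: everything else → 7% → €1.46
Plush bear €30.88: toys → 5.25% → €1.62
Basic car wash €21.65: taxable services → 3.25% → €0.70
Graphic novel €28.26: books and periodicals → 0% → €0.00
Wireless router €156.03: electronics → 6.75% → €10.53
Laptop €1886.45: electronics → 6.75% + 4% surcharge = 10.75% → €202.79
Yo-yo €14.44: toys → 5.25% → €0.76
Total tax = €3.16 + €34.88 + €1.51 + €2.30 + €1.46 + €1.62 + €0.70 + €10.53 + €202.79 + €0.76 = €259.71

€259.71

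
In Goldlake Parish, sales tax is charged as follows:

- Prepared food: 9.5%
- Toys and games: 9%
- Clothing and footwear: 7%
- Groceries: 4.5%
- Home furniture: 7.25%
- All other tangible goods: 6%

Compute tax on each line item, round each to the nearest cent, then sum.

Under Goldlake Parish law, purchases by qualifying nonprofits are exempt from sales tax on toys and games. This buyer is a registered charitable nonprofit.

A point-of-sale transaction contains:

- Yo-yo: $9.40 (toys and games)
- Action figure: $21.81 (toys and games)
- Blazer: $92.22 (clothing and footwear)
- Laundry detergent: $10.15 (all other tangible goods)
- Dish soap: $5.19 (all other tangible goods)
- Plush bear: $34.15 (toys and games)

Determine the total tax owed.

$7.38

Yo-yo $9.40: toys and games, buyer-exempt → 0% → $0.00
Action figure $21.81: toys and games, buyer-exempt → 0% → $0.00
Blazer $92.22: clothing and footwear → 7% → $6.46
Laundry detergent $10.15: all other tangible goods → 6% → $0.61
Dish soap $5.19: all other tangible goods → 6% → $0.31
Plush bear $34.15: toys and games, buyer-exempt → 0% → $0.00
Total tax = $6.46 + $0.61 + $0.31 = $7.38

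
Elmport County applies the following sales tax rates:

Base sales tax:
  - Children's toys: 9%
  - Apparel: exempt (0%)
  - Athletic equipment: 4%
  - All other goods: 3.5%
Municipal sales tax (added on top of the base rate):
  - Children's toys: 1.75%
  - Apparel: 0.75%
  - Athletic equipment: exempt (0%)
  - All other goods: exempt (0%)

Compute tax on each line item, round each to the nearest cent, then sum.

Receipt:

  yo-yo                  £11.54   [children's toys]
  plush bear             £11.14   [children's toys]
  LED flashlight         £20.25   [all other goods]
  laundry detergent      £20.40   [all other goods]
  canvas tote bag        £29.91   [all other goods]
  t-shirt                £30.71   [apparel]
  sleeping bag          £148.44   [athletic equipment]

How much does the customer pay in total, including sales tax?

£283.47

Yo-yo £11.54: children's toys → 9% + 1.75% municipal = 10.75% → £1.24
Plush bear £11.14: children's toys → 9% + 1.75% municipal = 10.75% → £1.20
LED flashlight £20.25: all other goods → 3.5% + 0% municipal = 3.5% → £0.71
Laundry detergent £20.40: all other goods → 3.5% + 0% municipal = 3.5% → £0.71
Canvas tote bag £29.91: all other goods → 3.5% + 0% municipal = 3.5% → £1.05
T-shirt £30.71: apparel → 0% + 0.75% municipal = 0.75% → £0.23
Sleeping bag £148.44: athletic equipment → 4% + 0% municipal = 4% → £5.94
Subtotal = £272.39; tax = £11.08; total due = £283.47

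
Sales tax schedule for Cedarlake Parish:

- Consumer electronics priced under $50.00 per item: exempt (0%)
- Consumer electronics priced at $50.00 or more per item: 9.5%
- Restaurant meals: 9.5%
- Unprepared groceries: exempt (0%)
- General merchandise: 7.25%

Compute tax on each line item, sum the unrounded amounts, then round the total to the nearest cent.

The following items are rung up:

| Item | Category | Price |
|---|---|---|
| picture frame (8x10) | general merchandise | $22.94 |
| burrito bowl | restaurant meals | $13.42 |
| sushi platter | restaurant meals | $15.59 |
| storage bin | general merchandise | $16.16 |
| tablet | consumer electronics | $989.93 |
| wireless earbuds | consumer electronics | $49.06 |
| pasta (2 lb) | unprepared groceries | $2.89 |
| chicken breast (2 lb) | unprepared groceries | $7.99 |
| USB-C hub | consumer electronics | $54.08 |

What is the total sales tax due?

Picture frame (8x10) $22.94: general merchandise → 7.25% → $1.66315
Burrito bowl $13.42: restaurant meals → 9.5% → $1.2749
Sushi platter $15.59: restaurant meals → 9.5% → $1.48105
Storage bin $16.16: general merchandise → 7.25% → $1.1716
Tablet $989.93: consumer electronics, $50.00 or more → 9.5% → $94.04335
Wireless earbuds $49.06: consumer electronics, under $50.00 → 0% → $0.00
Pasta (2 lb) $2.89: unprepared groceries → 0% → $0.00
Chicken breast (2 lb) $7.99: unprepared groceries → 0% → $0.00
USB-C hub $54.08: consumer electronics, $50.00 or more → 9.5% → $5.1376
Unrounded tax sum = $104.77165 → $104.77

$104.77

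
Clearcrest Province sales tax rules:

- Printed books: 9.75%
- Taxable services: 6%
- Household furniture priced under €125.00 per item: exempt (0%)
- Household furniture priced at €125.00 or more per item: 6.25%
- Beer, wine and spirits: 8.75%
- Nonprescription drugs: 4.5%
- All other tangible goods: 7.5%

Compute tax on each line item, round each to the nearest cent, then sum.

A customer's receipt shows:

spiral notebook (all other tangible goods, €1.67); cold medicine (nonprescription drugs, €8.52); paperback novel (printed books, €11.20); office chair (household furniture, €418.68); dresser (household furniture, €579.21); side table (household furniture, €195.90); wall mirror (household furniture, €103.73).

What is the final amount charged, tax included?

Spiral notebook €1.67: all other tangible goods → 7.5% → €0.13
Cold medicine €8.52: nonprescription drugs → 4.5% → €0.38
Paperback novel €11.20: printed books → 9.75% → €1.09
Office chair €418.68: household furniture, €125.00 or more → 6.25% → €26.17
Dresser €579.21: household furniture, €125.00 or more → 6.25% → €36.20
Side table €195.90: household furniture, €125.00 or more → 6.25% → €12.24
Wall mirror €103.73: household furniture, under €125.00 → 0% → €0.00
Subtotal = €1318.91; tax = €76.21; total due = €1395.12

€1395.12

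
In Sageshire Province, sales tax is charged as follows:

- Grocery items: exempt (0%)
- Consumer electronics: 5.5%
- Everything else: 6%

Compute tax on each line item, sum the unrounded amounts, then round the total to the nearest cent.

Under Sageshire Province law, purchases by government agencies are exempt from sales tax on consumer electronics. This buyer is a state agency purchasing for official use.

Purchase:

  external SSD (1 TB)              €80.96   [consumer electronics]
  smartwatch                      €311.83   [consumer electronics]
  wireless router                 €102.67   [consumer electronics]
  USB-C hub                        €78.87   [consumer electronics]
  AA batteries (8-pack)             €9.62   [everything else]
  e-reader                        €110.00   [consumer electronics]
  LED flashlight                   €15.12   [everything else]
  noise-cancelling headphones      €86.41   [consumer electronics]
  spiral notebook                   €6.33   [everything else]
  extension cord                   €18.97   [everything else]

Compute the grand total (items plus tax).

External SSD (1 TB) €80.96: consumer electronics, buyer-exempt → 0% → €0.00
Smartwatch €311.83: consumer electronics, buyer-exempt → 0% → €0.00
Wireless router €102.67: consumer electronics, buyer-exempt → 0% → €0.00
USB-C hub €78.87: consumer electronics, buyer-exempt → 0% → €0.00
AA batteries (8-pack) €9.62: everything else → 6% → €0.5772
E-reader €110.00: consumer electronics, buyer-exempt → 0% → €0.00
LED flashlight €15.12: everything else → 6% → €0.9072
Noise-cancelling headphones €86.41: consumer electronics, buyer-exempt → 0% → €0.00
Spiral notebook €6.33: everything else → 6% → €0.3798
Extension cord €18.97: everything else → 6% → €1.1382
Subtotal = €820.78; unrounded tax = €3.0024 → €3.00; total due = €823.78

€823.78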